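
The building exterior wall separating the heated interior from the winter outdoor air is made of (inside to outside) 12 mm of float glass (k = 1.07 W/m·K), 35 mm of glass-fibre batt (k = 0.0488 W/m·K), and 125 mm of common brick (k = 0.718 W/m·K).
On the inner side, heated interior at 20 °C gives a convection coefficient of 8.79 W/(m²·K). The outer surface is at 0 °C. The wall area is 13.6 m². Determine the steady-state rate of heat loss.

Q ≈ 268 W

Series thermal resistances:
R_inner film = 1/(h_i·A) = 1/(8.79×13.6) = 0.008365 K/W
R_float glass = L/(kA) = 0.012/(1.07×13.6) = 8.246×10^-4 K/W
R_glass-fibre batt = L/(kA) = 0.035/(0.0488×13.6) = 0.05274 K/W
R_common brick = L/(kA) = 0.125/(0.718×13.6) = 0.0128 K/W
R_total = 0.07473 K/W
Q = ΔT / R_total = 20 / 0.07473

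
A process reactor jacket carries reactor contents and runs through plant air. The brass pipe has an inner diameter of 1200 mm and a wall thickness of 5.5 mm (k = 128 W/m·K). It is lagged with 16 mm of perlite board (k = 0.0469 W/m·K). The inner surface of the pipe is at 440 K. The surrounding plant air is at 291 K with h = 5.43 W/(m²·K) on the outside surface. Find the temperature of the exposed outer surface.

T ≈ 343 K

Per-layer cylindrical resistances, series-summed:
R_brass pipe wall = ln(605.5/600)/(2π×128×1) = 1.135×10^-5 K/W
R_perlite board = ln(621.5/605.5)/(2π×0.0469×1) = 0.08851 K/W
R_outer film = 1/(h_o·2πr_oL) = 1/(5.43×2π×0.6215×1) = 0.04716 K/W
R_total = 0.1357 K/W
Q = ΔT/R_total = 149/0.1357
Q = 1100 W/m
T_interface = T_inner − Q·ΣR(inner→interface) = 440 − 1100×0.08852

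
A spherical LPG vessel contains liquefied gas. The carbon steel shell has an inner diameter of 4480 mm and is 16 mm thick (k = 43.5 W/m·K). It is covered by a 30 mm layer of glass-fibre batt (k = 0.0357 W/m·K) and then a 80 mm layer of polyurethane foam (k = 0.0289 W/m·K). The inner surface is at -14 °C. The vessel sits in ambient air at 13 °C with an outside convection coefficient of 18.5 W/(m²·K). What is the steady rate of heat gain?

Q ≈ 496 W

For a spherical shell R = (1/r₁ − 1/r₂)/(4πk); film R = 1/(h·4πr²). In series:
R_carbon steel shell = (1/2.24 − 1/2.256)/(4π×43.5) = 5.792×10^-6 K/W
R_glass-fibre batt = (1/2.256 − 1/2.286)/(4π×0.0357) = 0.01297 K/W
R_polyurethane foam = (1/2.286 − 1/2.366)/(4π×0.0289) = 0.04073 K/W
R_outer film = 1/(h·4πr_o²) = 1/(18.5×4π×2.366²) = 7.684×10^-4 K/W
R_total = 0.05447 K/W
Q = ΔT/R_total = 27/0.05447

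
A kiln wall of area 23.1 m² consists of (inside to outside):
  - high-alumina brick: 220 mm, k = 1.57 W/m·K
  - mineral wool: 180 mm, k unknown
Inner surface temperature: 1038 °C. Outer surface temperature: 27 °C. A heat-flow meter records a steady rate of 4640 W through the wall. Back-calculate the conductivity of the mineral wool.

k ≈ 0.0368 W/(m·K)

Model the wall as resistances in series:
R_high-alumina brick = L/(kA) = 0.22/(1.57×23.1) = 0.006066 K/W
Sum of known resistances R_other = 0.006066 K/W
Total R = ΔT/Q = 1011/4640 = 0.2179 K/W
R_mineral wool = R_total − R_other = 0.2118 K/W
k = L/(R·A) = 0.18/(0.2118×23.1)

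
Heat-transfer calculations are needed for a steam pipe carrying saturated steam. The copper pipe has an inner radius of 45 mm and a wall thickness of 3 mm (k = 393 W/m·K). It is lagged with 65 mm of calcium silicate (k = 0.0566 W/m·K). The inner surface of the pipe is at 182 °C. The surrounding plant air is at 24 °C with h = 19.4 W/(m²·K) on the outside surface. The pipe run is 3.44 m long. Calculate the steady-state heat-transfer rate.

Q ≈ 219 W

For a radial system each layer contributes R = ln(r_out/r_in)/(2πkL); films add R = 1/(hA).
R_copper pipe wall = ln(48/45)/(2π×393×3.44) = 7.598×10^-6 K/W
R_calcium silicate = ln(113/48)/(2π×0.0566×3.44) = 0.6999 K/W
R_outer film = 1/(h_o·2πr_oL) = 1/(19.4×2π×0.113×3.44) = 0.0211 K/W
R_total = 0.721 K/W
Q = ΔT/R_total = 158/0.721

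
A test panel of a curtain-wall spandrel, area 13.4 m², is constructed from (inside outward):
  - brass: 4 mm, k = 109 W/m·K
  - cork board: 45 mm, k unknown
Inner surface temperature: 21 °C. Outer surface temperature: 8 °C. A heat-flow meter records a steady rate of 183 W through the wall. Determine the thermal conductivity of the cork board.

Model the wall as resistances in series:
R_brass = L/(kA) = 0.004/(109×13.4) = 2.739×10^-6 K/W
Sum of known resistances R_other = 2.739×10^-6 K/W
Total R = ΔT/Q = 13/183 = 0.07104 K/W
R_cork board = R_total − R_other = 0.07104 K/W
k = L/(R·A) = 0.045/(0.07104×13.4)

k ≈ 0.0473 W/(m·K)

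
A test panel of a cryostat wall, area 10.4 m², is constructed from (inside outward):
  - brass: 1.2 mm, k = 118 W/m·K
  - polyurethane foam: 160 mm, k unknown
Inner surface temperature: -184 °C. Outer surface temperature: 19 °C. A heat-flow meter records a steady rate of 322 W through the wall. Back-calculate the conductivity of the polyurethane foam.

k ≈ 0.0244 W/(m·K)

Using the resistance-network approach (series):
R_brass = L/(kA) = 0.0012/(118×10.4) = 9.778×10^-7 K/W
Sum of known resistances R_other = 9.778×10^-7 K/W
Total R = ΔT/Q = 203/322 = 0.6304 K/W
R_polyurethane foam = R_total − R_other = 0.6304 K/W
k = L/(R·A) = 0.16/(0.6304×10.4)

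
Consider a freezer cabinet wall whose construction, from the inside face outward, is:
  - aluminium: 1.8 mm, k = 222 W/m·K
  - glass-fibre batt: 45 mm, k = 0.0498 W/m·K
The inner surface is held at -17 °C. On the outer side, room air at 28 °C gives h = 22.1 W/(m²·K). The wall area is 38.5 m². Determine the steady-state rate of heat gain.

Model the wall as resistances in series:
R_aluminium = L/(kA) = 0.0018/(222×38.5) = 2.106×10^-7 K/W
R_glass-fibre batt = L/(kA) = 0.045/(0.0498×38.5) = 0.02347 K/W
R_outer film = 1/(h_o·A) = 1/(22.1×38.5) = 0.001175 K/W
R_total = 0.02465 K/W
Q = ΔT / R_total = 45 / 0.02465

Q ≈ 1830 W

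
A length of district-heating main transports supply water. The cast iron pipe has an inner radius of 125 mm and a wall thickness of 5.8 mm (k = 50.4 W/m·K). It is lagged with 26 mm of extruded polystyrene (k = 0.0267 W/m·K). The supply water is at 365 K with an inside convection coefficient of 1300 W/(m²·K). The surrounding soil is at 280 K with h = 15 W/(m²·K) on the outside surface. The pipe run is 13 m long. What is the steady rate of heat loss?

Q ≈ 961 W

Treating each annulus and film as a series resistance:
R_inner film = 1/(h_i·2πr₁L) = 1/(1300×2π×0.125×13) = 7.534×10^-5 K/W
R_cast iron pipe wall = ln(130.8/125)/(2π×50.4×13) = 1.102×10^-5 K/W
R_extruded polystyrene = ln(156.8/130.8)/(2π×0.0267×13) = 0.08313 K/W
R_outer film = 1/(h_o·2πr_oL) = 1/(15×2π×0.1568×13) = 0.005205 K/W
R_total = 0.08842 K/W
Q = ΔT/R_total = 85/0.08842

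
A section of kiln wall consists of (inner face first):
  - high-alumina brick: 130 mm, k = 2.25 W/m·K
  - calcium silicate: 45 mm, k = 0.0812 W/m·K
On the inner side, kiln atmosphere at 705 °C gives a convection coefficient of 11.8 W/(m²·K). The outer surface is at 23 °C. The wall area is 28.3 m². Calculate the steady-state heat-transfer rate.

Thermal resistances in series:
R_inner film = 1/(h_i·A) = 1/(11.8×28.3) = 0.002995 K/W
R_high-alumina brick = L/(kA) = 0.13/(2.25×28.3) = 0.002042 K/W
R_calcium silicate = L/(kA) = 0.045/(0.0812×28.3) = 0.01958 K/W
R_total = 0.02462 K/W
Q = ΔT / R_total = 682 / 0.02462

Q ≈ 27700 W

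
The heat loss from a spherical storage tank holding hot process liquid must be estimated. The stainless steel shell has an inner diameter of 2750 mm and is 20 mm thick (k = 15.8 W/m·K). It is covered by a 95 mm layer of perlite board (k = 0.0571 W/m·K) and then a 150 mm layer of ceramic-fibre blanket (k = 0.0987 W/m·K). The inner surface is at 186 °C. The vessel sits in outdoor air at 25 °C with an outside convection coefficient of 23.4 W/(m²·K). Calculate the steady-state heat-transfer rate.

Q ≈ 1410 W

Each spherical layer contributes R = (1/r_i − 1/r_o)/(4πk):
R_stainless steel shell = (1/1.375 − 1/1.395)/(4π×15.8) = 5.252×10^-5 K/W
R_perlite board = (1/1.395 − 1/1.49)/(4π×0.0571) = 0.0637 K/W
R_ceramic-fibre blanket = (1/1.49 − 1/1.64)/(4π×0.0987) = 0.04949 K/W
R_outer film = 1/(h·4πr_o²) = 1/(23.4×4π×1.64²) = 0.001264 K/W
R_total = 0.1145 K/W
Q = ΔT/R_total = 161/0.1145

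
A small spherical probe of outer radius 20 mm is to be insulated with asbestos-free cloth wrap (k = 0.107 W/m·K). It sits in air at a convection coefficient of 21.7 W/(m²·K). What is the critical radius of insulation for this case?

For a sphere r_cr = 2k/h = 2×0.107/21.7
r_cr = 9.86 mm; since the bare radius (20 mm) is above r_cr, any added insulation will reduce heat loss.

r_cr ≈ 9.86 mm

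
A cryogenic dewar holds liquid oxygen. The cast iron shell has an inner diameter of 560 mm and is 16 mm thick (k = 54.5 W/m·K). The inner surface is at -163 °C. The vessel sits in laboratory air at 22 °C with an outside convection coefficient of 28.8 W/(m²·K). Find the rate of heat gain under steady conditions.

Each spherical layer contributes R = (1/r_i − 1/r_o)/(4πk):
R_cast iron shell = (1/0.28 − 1/0.296)/(4π×54.5) = 2.819×10^-4 K/W
R_outer film = 1/(h·4πr_o²) = 1/(28.8×4π×0.296²) = 0.03154 K/W
R_total = 0.03182 K/W
Q = ΔT/R_total = 185/0.03182

Q ≈ 5810 W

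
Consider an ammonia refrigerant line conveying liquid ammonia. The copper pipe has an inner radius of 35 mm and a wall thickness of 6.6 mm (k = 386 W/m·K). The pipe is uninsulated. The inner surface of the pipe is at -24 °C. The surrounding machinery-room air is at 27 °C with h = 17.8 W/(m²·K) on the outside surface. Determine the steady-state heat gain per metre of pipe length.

q′ ≈ 237 W/m

Cylindrical conduction, so R = ln(r₂/r₁)/(2πkL) per layer, in series:
R_copper pipe wall = ln(41.6/35)/(2π×386×1) = 7.123×10^-5 K/W
R_outer film = 1/(h_o·2πr_oL) = 1/(17.8×2π×0.0416×1) = 0.2149 K/W
R_total = 0.215 K/W
Q = ΔT/R_total = 51/0.215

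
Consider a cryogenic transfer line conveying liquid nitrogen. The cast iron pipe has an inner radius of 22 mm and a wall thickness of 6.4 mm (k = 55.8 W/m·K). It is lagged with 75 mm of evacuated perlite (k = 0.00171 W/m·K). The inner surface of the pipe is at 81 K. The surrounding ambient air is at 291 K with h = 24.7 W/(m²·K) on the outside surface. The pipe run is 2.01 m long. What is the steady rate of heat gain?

Q ≈ 3.51 W

Per-layer cylindrical resistances, series-summed:
R_cast iron pipe wall = ln(28.4/22)/(2π×55.8×2.01) = 3.623×10^-4 K/W
R_evacuated perlite = ln(103.4/28.4)/(2π×0.00171×2.01) = 59.84 K/W
R_outer film = 1/(h_o·2πr_oL) = 1/(24.7×2π×0.1034×2.01) = 0.031 K/W
R_total = 59.87 K/W
Q = ΔT/R_total = 210/59.87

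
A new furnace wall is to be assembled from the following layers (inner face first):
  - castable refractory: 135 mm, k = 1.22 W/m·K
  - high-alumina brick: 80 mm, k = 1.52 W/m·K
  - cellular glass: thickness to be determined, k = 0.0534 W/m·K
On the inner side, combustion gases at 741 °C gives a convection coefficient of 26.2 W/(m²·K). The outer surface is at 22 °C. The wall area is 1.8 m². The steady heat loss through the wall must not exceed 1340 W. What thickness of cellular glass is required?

L ≈ 40.8 mm

Using the resistance-network approach (series):
R_inner film = 1/(h_i·A) = 1/(26.2×1.8) = 0.0212 K/W
R_castable refractory = L/(kA) = 0.135/(1.22×1.8) = 0.06148 K/W
R_high-alumina brick = L/(kA) = 0.08/(1.52×1.8) = 0.02924 K/W
Sum of the known resistances R_other = 0.1119 K/W
Required total resistance R_tot = ΔT/Q_allow = 719/1340 = 0.5366 K/W
R_cellular glass = R_tot − R_other = 0.4246 K/W
L = R·k·A = 0.4246×0.0534×1.8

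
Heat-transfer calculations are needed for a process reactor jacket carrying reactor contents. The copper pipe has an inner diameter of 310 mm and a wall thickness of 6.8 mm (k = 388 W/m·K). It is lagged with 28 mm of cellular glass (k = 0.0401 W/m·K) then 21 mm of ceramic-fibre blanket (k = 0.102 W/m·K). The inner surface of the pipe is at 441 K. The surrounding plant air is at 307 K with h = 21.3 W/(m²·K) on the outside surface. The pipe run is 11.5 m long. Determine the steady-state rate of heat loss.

Q ≈ 1850 W

Per-layer cylindrical resistances, series-summed:
R_copper pipe wall = ln(161.8/155)/(2π×388×11.5) = 1.531×10^-6 K/W
R_cellular glass = ln(189.8/161.8)/(2π×0.0401×11.5) = 0.05509 K/W
R_ceramic-fibre blanket = ln(210.8/189.8)/(2π×0.102×11.5) = 0.01424 K/W
R_outer film = 1/(h_o·2πr_oL) = 1/(21.3×2π×0.2108×11.5) = 0.003082 K/W
R_total = 0.07241 K/W
Q = ΔT/R_total = 134/0.07241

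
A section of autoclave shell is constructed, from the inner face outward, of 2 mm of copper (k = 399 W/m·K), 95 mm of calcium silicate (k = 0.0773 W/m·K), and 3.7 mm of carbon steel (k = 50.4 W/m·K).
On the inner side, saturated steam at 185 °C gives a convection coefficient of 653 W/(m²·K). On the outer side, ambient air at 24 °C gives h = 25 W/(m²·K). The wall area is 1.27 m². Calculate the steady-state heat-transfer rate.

Q ≈ 161 W

Model the wall as resistances in series:
R_inner film = 1/(h_i·A) = 1/(653×1.27) = 0.001206 K/W
R_copper = L/(kA) = 0.002/(399×1.27) = 3.947×10^-6 K/W
R_calcium silicate = L/(kA) = 0.095/(0.0773×1.27) = 0.9677 K/W
R_carbon steel = L/(kA) = 0.0037/(50.4×1.27) = 5.781×10^-5 K/W
R_outer film = 1/(h_o·A) = 1/(25×1.27) = 0.0315 K/W
R_total = 1 K/W
Q = ΔT / R_total = 161 / 1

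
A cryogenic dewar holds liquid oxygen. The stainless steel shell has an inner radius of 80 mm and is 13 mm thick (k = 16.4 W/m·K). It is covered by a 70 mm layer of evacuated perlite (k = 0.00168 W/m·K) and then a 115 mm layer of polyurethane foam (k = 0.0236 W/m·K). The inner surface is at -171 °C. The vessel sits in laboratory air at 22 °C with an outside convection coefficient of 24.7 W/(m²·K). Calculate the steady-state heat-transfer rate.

Q ≈ 0.849 W

Spherical conduction: R = (1/r_in − 1/r_out)/(4πk) per layer; series-sum.
R_stainless steel shell = (1/0.08 − 1/0.093)/(4π×16.4) = 0.008478 K/W
R_evacuated perlite = (1/0.093 − 1/0.163)/(4π×0.00168) = 218.7 K/W
R_polyurethane foam = (1/0.163 − 1/0.278)/(4π×0.0236) = 8.557 K/W
R_outer film = 1/(h·4πr_o²) = 1/(24.7×4π×0.278²) = 0.04169 K/W
R_total = 227.3 K/W
Q = ΔT/R_total = 193/227.3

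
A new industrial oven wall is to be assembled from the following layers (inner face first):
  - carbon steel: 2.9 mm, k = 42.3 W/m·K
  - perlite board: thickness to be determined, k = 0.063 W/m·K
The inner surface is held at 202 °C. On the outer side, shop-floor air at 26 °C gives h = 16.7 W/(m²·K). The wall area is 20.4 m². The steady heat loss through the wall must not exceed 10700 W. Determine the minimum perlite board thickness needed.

Model the wall as resistances in series:
R_carbon steel = L/(kA) = 0.0029/(42.3×20.4) = 3.361×10^-6 K/W
R_outer film = 1/(h_o·A) = 1/(16.7×20.4) = 0.002935 K/W
Sum of the known resistances R_other = 0.002939 K/W
Required total resistance R_tot = ΔT/Q_allow = 176/10700 = 0.01645 K/W
R_perlite board = R_tot − R_other = 0.01351 K/W
L = R·k·A = 0.01351×0.063×20.4

L ≈ 17.4 mm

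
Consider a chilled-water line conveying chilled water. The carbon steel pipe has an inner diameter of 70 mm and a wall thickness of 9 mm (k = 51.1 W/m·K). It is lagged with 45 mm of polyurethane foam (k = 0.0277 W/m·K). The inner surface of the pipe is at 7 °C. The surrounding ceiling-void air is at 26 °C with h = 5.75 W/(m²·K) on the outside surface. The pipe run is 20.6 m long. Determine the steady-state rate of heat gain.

Radial resistances (cylindrical: R_cond = ln(r_o/r_i)/(2πkL), R_conv = 1/(h·2πrL)):
R_carbon steel pipe wall = ln(44/35)/(2π×51.1×20.6) = 3.46×10^-5 K/W
R_polyurethane foam = ln(89/44)/(2π×0.0277×20.6) = 0.1965 K/W
R_outer film = 1/(h_o·2πr_oL) = 1/(5.75×2π×0.089×20.6) = 0.0151 K/W
R_total = 0.2116 K/W
Q = ΔT/R_total = 19/0.2116

Q ≈ 89.8 W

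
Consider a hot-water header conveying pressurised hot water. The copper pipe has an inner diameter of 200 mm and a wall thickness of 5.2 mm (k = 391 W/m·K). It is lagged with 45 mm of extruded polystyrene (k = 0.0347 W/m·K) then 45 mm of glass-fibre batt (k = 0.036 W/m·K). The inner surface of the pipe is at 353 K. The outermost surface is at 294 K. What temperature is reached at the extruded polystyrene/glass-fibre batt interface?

T ≈ 318 K

Radial resistances (cylindrical: R_cond = ln(r_o/r_i)/(2πkL), R_conv = 1/(h·2πrL)):
R_copper pipe wall = ln(105.2/100)/(2π×391×1) = 2.063×10^-5 K/W
R_extruded polystyrene = ln(150.2/105.2)/(2π×0.0347×1) = 1.633 K/W
R_glass-fibre batt = ln(195.2/150.2)/(2π×0.036×1) = 1.159 K/W
R_total = 2.792 K/W
Q = ΔT/R_total = 59/2.792
Q = 21.1 W/m
T_interface = T_inner − Q·ΣR(inner→interface) = 353 − 21.1×1.633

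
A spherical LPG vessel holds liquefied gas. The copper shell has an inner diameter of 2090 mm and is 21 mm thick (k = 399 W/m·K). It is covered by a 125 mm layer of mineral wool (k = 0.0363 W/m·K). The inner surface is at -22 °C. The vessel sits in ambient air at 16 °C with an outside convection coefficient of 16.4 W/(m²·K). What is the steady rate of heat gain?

Q ≈ 173 W

Each spherical layer contributes R = (1/r_i − 1/r_o)/(4πk):
R_copper shell = (1/1.045 − 1/1.066)/(4π×399) = 3.76×10^-6 K/W
R_mineral wool = (1/1.066 − 1/1.191)/(4π×0.0363) = 0.2158 K/W
R_outer film = 1/(h·4πr_o²) = 1/(16.4×4π×1.191²) = 0.003421 K/W
R_total = 0.2193 K/W
Q = ΔT/R_total = 38/0.2193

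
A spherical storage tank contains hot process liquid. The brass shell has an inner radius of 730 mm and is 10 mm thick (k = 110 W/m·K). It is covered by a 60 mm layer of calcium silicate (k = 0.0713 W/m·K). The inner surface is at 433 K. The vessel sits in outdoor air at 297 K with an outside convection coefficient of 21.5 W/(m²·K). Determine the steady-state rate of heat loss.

Q ≈ 1140 W

For a spherical shell R = (1/r₁ − 1/r₂)/(4πk); film R = 1/(h·4πr²). In series:
R_brass shell = (1/0.73 − 1/0.74)/(4π×110) = 1.339×10^-5 K/W
R_calcium silicate = (1/0.74 − 1/0.8)/(4π×0.0713) = 0.1131 K/W
R_outer film = 1/(h·4πr_o²) = 1/(21.5×4π×0.8²) = 0.005783 K/W
R_total = 0.1189 K/W
Q = ΔT/R_total = 136/0.1189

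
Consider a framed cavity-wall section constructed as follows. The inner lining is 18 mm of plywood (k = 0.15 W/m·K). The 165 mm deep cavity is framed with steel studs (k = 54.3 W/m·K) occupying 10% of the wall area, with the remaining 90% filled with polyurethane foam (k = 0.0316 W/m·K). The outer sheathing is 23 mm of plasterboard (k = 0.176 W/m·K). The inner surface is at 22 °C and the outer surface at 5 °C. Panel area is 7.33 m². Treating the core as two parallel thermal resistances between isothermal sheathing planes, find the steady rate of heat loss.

Sheathing layers in series; stud and cavity paths in parallel between them.
R_inner = 0.018/(0.15×7.33) = 0.01637 K/W
R_stud  = 0.165/(54.3×0.1×7.33) = 0.004146 K/W
R_cav   = 0.165/(0.0316×0.9×7.33) = 0.7915 K/W
1/R_core = 1/R_stud + 1/R_cav → R_core = 0.004124 K/W
R_outer = 0.023/(0.176×7.33) = 0.01783 K/W
R_total = 0.03832 K/W
Q = ΔT/R_total = 17/0.03832

Q ≈ 444 W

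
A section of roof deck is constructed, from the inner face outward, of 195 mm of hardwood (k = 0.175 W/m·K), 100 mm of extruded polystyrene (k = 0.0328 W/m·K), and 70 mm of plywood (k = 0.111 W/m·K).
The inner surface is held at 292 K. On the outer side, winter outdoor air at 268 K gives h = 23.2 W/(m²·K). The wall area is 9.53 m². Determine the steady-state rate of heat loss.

Q ≈ 47.3 W

Treating each layer as a thermal resistance in series:
R_hardwood = L/(kA) = 0.195/(0.175×9.53) = 0.1169 K/W
R_extruded polystyrene = L/(kA) = 0.1/(0.0328×9.53) = 0.3199 K/W
R_plywood = L/(kA) = 0.07/(0.111×9.53) = 0.06617 K/W
R_outer film = 1/(h_o·A) = 1/(23.2×9.53) = 0.004523 K/W
R_total = 0.5075 K/W
Q = ΔT / R_total = 24 / 0.5075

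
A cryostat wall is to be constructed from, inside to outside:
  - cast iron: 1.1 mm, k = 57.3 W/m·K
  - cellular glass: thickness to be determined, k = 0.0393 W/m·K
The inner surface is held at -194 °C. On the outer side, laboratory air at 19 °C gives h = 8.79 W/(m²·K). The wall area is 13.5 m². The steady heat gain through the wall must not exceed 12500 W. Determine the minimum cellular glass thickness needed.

L ≈ 4.57 mm

Series thermal resistances:
R_cast iron = L/(kA) = 0.0011/(57.3×13.5) = 1.422×10^-6 K/W
R_outer film = 1/(h_o·A) = 1/(8.79×13.5) = 0.008427 K/W
Sum of the known resistances R_other = 0.008429 K/W
Required total resistance R_tot = ΔT/Q_allow = 213/12500 = 0.01704 K/W
R_cellular glass = R_tot − R_other = 0.008611 K/W
L = R·k·A = 0.008611×0.0393×13.5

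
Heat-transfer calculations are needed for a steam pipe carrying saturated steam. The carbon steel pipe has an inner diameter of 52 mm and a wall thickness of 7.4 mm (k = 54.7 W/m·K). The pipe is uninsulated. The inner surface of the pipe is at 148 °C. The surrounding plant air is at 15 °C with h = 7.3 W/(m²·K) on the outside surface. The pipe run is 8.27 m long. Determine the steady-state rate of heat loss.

Radial resistances (cylindrical: R_cond = ln(r_o/r_i)/(2πkL), R_conv = 1/(h·2πrL)):
R_carbon steel pipe wall = ln(33.4/26)/(2π×54.7×8.27) = 8.812×10^-5 K/W
R_outer film = 1/(h_o·2πr_oL) = 1/(7.3×2π×0.0334×8.27) = 0.07893 K/W
R_total = 0.07902 K/W
Q = ΔT/R_total = 133/0.07902

Q ≈ 1680 W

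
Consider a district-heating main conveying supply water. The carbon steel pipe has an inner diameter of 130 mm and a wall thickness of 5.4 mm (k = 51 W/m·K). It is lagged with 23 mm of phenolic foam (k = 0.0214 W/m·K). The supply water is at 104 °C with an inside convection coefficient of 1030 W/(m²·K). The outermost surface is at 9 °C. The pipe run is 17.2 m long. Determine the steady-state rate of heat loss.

Treating each annulus and film as a series resistance:
R_inner film = 1/(h_i·2πr₁L) = 1/(1030×2π×0.065×17.2) = 1.382×10^-4 K/W
R_carbon steel pipe wall = ln(70.4/65)/(2π×51×17.2) = 1.448×10^-5 K/W
R_phenolic foam = ln(93.4/70.4)/(2π×0.0214×17.2) = 0.1222 K/W
R_total = 0.1224 K/W
Q = ΔT/R_total = 95/0.1224

Q ≈ 776 W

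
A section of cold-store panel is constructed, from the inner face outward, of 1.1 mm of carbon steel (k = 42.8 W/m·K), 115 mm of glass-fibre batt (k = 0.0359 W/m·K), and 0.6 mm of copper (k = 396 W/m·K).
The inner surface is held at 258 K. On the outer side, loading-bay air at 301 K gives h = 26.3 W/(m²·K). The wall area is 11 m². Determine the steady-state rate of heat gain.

Treating each layer as a thermal resistance in series:
R_carbon steel = L/(kA) = 0.0011/(42.8×11) = 2.336×10^-6 K/W
R_glass-fibre batt = L/(kA) = 0.115/(0.0359×11) = 0.2912 K/W
R_copper = L/(kA) = 0.0006/(396×11) = 1.377×10^-7 K/W
R_outer film = 1/(h_o·A) = 1/(26.3×11) = 0.003457 K/W
R_total = 0.2947 K/W
Q = ΔT / R_total = 43 / 0.2947

Q ≈ 146 W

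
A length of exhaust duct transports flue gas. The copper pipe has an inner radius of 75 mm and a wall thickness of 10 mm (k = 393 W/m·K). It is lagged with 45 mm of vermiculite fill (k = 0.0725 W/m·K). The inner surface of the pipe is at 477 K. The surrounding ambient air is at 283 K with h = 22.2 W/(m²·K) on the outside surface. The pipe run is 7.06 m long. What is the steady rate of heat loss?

Treating each annulus and film as a series resistance:
R_copper pipe wall = ln(85/75)/(2π×393×7.06) = 7.18×10^-6 K/W
R_vermiculite fill = ln(130/85)/(2π×0.0725×7.06) = 0.1321 K/W
R_outer film = 1/(h_o·2πr_oL) = 1/(22.2×2π×0.13×7.06) = 0.007811 K/W
R_total = 0.1399 K/W
Q = ΔT/R_total = 194/0.1399

Q ≈ 1390 W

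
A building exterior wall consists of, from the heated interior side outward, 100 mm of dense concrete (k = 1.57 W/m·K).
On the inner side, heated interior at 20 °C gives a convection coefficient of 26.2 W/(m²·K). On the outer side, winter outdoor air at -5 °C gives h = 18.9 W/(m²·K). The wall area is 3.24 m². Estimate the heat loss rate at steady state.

Using the resistance-network approach (series):
R_inner film = 1/(h_i·A) = 1/(26.2×3.24) = 0.01178 K/W
R_dense concrete = L/(kA) = 0.1/(1.57×3.24) = 0.01966 K/W
R_outer film = 1/(h_o·A) = 1/(18.9×3.24) = 0.01633 K/W
R_total = 0.04777 K/W
Q = ΔT / R_total = 25 / 0.04777

Q ≈ 523 W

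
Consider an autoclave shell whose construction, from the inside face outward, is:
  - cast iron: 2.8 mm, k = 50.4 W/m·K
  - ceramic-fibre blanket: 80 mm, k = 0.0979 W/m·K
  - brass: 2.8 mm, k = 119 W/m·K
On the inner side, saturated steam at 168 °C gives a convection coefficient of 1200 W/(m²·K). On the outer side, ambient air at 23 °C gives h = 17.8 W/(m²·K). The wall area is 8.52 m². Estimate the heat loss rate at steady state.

Q ≈ 1410 W

Using the resistance-network approach (series):
R_inner film = 1/(h_i·A) = 1/(1200×8.52) = 9.781×10^-5 K/W
R_cast iron = L/(kA) = 0.0028/(50.4×8.52) = 6.521×10^-6 K/W
R_ceramic-fibre blanket = L/(kA) = 0.08/(0.0979×8.52) = 0.09591 K/W
R_brass = L/(kA) = 0.0028/(119×8.52) = 2.762×10^-6 K/W
R_outer film = 1/(h_o·A) = 1/(17.8×8.52) = 0.006594 K/W
R_total = 0.1026 K/W
Q = ΔT / R_total = 145 / 0.1026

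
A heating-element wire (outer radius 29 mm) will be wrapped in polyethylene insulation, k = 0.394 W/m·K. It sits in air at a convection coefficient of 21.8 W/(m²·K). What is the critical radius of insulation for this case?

r_cr ≈ 18.1 mm

For a cylinder r_cr = k/h = 0.394/21.8
r_cr = 18.1 mm; since the bare radius (29 mm) is above r_cr, any added insulation will reduce heat loss.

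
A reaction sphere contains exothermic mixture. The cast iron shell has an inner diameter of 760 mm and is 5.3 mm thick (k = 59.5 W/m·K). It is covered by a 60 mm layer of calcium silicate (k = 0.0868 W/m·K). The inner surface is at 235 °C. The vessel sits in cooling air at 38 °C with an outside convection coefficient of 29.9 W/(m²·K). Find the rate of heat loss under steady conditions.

Q ≈ 590 W

Spherical conduction: R = (1/r_in − 1/r_out)/(4πk) per layer; series-sum.
R_cast iron shell = (1/0.38 − 1/0.3853)/(4π×59.5) = 4.841×10^-5 K/W
R_calcium silicate = (1/0.3853 − 1/0.4453)/(4π×0.0868) = 0.3206 K/W
R_outer film = 1/(h·4πr_o²) = 1/(29.9×4π×0.4453²) = 0.01342 K/W
R_total = 0.3341 K/W
Q = ΔT/R_total = 197/0.3341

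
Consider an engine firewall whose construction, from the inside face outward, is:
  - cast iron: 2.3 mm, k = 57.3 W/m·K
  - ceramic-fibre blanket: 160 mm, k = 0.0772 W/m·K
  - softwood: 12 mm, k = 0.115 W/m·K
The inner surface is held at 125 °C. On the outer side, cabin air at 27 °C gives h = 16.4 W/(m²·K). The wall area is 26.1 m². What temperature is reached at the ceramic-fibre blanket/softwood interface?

Using the resistance-network approach (series):
R_cast iron = L/(kA) = 0.0023/(57.3×26.1) = 1.538×10^-6 K/W
R_ceramic-fibre blanket = L/(kA) = 0.16/(0.0772×26.1) = 0.07941 K/W
R_softwood = L/(kA) = 0.012/(0.115×26.1) = 0.003998 K/W
R_outer film = 1/(h_o·A) = 1/(16.4×26.1) = 0.002336 K/W
R_total = 0.08574 K/W;  Q = ΔT/R_total = 98/0.08574 = 1143 W
T_interface = T_inner − Q·ΣR(inner→interface) = 125 − 1140×0.07941

T ≈ 34.2 °C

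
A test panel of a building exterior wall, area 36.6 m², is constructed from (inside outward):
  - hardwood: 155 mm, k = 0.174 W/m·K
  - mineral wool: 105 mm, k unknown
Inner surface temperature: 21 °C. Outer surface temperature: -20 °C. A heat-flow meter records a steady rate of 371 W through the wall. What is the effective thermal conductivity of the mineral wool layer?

k ≈ 0.0333 W/(m·K)

Treating each layer as a thermal resistance in series:
R_hardwood = L/(kA) = 0.155/(0.174×36.6) = 0.02434 K/W
Sum of known resistances R_other = 0.02434 K/W
Total R = ΔT/Q = 41/371 = 0.1105 K/W
R_mineral wool = R_total − R_other = 0.08617 K/W
k = L/(R·A) = 0.105/(0.08617×36.6)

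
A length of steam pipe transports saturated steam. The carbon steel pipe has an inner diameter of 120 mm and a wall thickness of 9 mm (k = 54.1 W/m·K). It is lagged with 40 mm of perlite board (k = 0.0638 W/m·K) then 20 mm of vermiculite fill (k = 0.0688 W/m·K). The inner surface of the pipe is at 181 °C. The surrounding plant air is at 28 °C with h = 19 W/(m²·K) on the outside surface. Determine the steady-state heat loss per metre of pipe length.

q′ ≈ 95.9 W/m

Treating each annulus and film as a series resistance:
R_carbon steel pipe wall = ln(69/60)/(2π×54.1×1) = 4.112×10^-4 K/W
R_perlite board = ln(109/69)/(2π×0.0638×1) = 1.141 K/W
R_vermiculite fill = ln(129/109)/(2π×0.0688×1) = 0.3897 K/W
R_outer film = 1/(h_o·2πr_oL) = 1/(19×2π×0.129×1) = 0.06493 K/W
R_total = 1.596 K/W
Q = ΔT/R_total = 153/1.596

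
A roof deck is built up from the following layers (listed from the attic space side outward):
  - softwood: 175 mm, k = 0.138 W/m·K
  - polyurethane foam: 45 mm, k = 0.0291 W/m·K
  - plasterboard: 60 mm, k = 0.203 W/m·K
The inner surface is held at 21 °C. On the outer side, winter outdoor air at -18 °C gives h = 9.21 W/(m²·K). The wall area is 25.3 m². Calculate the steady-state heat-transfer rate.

Thermal resistances in series:
R_softwood = L/(kA) = 0.175/(0.138×25.3) = 0.05012 K/W
R_polyurethane foam = L/(kA) = 0.045/(0.0291×25.3) = 0.06112 K/W
R_plasterboard = L/(kA) = 0.06/(0.203×25.3) = 0.01168 K/W
R_outer film = 1/(h_o·A) = 1/(9.21×25.3) = 0.004292 K/W
R_total = 0.1272 K/W
Q = ΔT / R_total = 39 / 0.1272

Q ≈ 307 W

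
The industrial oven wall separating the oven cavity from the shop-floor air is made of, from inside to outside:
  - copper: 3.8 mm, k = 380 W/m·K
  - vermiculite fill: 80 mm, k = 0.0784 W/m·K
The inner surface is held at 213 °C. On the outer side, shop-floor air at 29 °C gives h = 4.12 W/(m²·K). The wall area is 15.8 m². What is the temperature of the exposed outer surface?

T ≈ 64.4 °C

Treating each layer as a thermal resistance in series:
R_copper = L/(kA) = 0.0038/(380×15.8) = 6.329×10^-7 K/W
R_vermiculite fill = L/(kA) = 0.08/(0.0784×15.8) = 0.06458 K/W
R_outer film = 1/(h_o·A) = 1/(4.12×15.8) = 0.01536 K/W
R_total = 0.07995 K/W;  Q = ΔT/R_total = 184/0.07995 = 2302 W
T_interface = T_inner − Q·ΣR(inner→interface) = 213 − 2300×0.06458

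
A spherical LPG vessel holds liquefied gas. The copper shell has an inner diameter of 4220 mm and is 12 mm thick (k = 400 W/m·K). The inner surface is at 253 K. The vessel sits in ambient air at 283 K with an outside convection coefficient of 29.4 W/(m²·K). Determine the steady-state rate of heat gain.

Q ≈ 49900 W

Spherical conduction: R = (1/r_in − 1/r_out)/(4πk) per layer; series-sum.
R_copper shell = (1/2.11 − 1/2.122)/(4π×400) = 5.332×10^-7 K/W
R_outer film = 1/(h·4πr_o²) = 1/(29.4×4π×2.122²) = 6.011×10^-4 K/W
R_total = 6.016×10^-4 K/W
Q = ΔT/R_total = 30/6.016×10^-4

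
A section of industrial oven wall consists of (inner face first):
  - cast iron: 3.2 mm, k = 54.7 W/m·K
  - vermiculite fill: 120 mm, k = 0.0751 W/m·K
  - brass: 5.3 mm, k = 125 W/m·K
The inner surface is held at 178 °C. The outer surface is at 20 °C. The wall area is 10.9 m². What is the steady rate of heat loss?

Q ≈ 1080 W

Thermal resistances in series:
R_cast iron = L/(kA) = 0.0032/(54.7×10.9) = 5.367×10^-6 K/W
R_vermiculite fill = L/(kA) = 0.12/(0.0751×10.9) = 0.1466 K/W
R_brass = L/(kA) = 0.0053/(125×10.9) = 3.89×10^-6 K/W
R_total = 0.1466 K/W
Q = ΔT / R_total = 158 / 0.1466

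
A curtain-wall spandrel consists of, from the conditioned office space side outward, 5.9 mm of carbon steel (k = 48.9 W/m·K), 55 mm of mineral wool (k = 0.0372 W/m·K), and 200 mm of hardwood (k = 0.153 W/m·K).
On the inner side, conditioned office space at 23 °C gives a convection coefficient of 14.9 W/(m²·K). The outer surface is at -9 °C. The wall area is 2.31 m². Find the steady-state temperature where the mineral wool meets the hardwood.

T ≈ 5.66 °C

Model the wall as resistances in series:
R_inner film = 1/(h_i·A) = 1/(14.9×2.31) = 0.02905 K/W
R_carbon steel = L/(kA) = 0.0059/(48.9×2.31) = 5.223×10^-5 K/W
R_mineral wool = L/(kA) = 0.055/(0.0372×2.31) = 0.64 K/W
R_hardwood = L/(kA) = 0.2/(0.153×2.31) = 0.5659 K/W
R_total = 1.235 K/W;  Q = ΔT/R_total = 32/1.235 = 25.91 W
T_interface = T_inner − Q·ΣR(inner→interface) = 23 − 25.9×0.6691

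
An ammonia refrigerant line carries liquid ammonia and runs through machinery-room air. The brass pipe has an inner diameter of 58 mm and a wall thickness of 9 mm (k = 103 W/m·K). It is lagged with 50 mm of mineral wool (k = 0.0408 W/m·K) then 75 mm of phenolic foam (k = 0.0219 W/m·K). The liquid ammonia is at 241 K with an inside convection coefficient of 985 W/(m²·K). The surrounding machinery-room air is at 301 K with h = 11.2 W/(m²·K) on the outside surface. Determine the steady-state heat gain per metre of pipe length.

q′ ≈ 7.64 W/m

Radial resistances (cylindrical: R_cond = ln(r_o/r_i)/(2πkL), R_conv = 1/(h·2πrL)):
R_inner film = 1/(h_i·2πr₁L) = 1/(985×2π×0.029×1) = 0.005572 K/W
R_brass pipe wall = ln(38/29)/(2π×103×1) = 4.177×10^-4 K/W
R_mineral wool = ln(88/38)/(2π×0.0408×1) = 3.276 K/W
R_phenolic foam = ln(163/88)/(2π×0.0219×1) = 4.48 K/W
R_outer film = 1/(h_o·2πr_oL) = 1/(11.2×2π×0.163×1) = 0.08718 K/W
R_total = 7.849 K/W
Q = ΔT/R_total = 60/7.849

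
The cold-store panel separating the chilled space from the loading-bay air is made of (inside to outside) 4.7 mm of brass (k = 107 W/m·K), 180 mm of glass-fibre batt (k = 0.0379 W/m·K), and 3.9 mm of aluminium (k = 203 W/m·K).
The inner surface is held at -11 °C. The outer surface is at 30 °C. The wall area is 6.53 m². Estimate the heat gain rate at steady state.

Q ≈ 56.4 W

Thermal resistances in series:
R_brass = L/(kA) = 0.0047/(107×6.53) = 6.727×10^-6 K/W
R_glass-fibre batt = L/(kA) = 0.18/(0.0379×6.53) = 0.7273 K/W
R_aluminium = L/(kA) = 0.0039/(203×6.53) = 2.942×10^-6 K/W
R_total = 0.7273 K/W
Q = ΔT / R_total = 41 / 0.7273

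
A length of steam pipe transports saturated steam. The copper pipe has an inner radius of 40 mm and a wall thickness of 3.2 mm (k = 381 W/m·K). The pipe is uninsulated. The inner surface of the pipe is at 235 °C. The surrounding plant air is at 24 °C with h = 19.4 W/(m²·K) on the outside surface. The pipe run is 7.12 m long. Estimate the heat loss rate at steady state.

For a radial system each layer contributes R = ln(r_out/r_in)/(2πkL); films add R = 1/(hA).
R_copper pipe wall = ln(43.2/40)/(2π×381×7.12) = 4.515×10^-6 K/W
R_outer film = 1/(h_o·2πr_oL) = 1/(19.4×2π×0.0432×7.12) = 0.02667 K/W
R_total = 0.02668 K/W
Q = ΔT/R_total = 211/0.02668

Q ≈ 7910 W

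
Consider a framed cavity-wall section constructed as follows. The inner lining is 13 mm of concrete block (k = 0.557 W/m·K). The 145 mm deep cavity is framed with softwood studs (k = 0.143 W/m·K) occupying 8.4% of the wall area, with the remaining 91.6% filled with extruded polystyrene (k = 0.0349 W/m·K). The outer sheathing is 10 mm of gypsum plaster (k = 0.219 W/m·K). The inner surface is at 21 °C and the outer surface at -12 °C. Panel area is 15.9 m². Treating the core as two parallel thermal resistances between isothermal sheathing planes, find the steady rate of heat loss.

Sheathing layers in series; stud and cavity paths in parallel between them.
R_inner = 0.013/(0.557×15.9) = 0.001468 K/W
R_stud  = 0.145/(0.143×0.084×15.9) = 0.7592 K/W
R_cav   = 0.145/(0.0349×0.916×15.9) = 0.2853 K/W
1/R_core = 1/R_stud + 1/R_cav → R_core = 0.2074 K/W
R_outer = 0.01/(0.219×15.9) = 0.002872 K/W
R_total = 0.2117 K/W
Q = ΔT/R_total = 33/0.2117

Q ≈ 156 W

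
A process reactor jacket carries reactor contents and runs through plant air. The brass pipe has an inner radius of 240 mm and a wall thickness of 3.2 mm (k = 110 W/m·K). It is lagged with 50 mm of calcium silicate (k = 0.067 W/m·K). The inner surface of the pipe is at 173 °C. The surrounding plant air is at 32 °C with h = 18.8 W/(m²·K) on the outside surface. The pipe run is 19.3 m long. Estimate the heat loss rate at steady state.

Treating each annulus and film as a series resistance:
R_brass pipe wall = ln(243.2/240)/(2π×110×19.3) = 9.93×10^-7 K/W
R_calcium silicate = ln(293.2/243.2)/(2π×0.067×19.3) = 0.02301 K/W
R_outer film = 1/(h_o·2πr_oL) = 1/(18.8×2π×0.2932×19.3) = 0.001496 K/W
R_total = 0.02451 K/W
Q = ΔT/R_total = 141/0.02451

Q ≈ 5750 W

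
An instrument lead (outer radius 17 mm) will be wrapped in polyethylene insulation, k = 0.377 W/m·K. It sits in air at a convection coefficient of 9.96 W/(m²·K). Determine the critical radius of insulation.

For a cylinder r_cr = k/h = 0.377/9.96
r_cr = 37.9 mm; since the bare radius (17 mm) is below r_cr, adding a thin layer of insulation will *increase* heat loss.

r_cr ≈ 37.9 mm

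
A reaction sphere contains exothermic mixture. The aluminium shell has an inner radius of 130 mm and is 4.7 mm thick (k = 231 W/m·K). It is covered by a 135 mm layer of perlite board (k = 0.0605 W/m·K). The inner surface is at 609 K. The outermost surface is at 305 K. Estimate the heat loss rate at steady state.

For a spherical shell R = (1/r₁ − 1/r₂)/(4πk); film R = 1/(h·4πr²). In series:
R_aluminium shell = (1/0.13 − 1/0.1347)/(4π×231) = 9.246×10^-5 K/W
R_perlite board = (1/0.1347 − 1/0.2697)/(4π×0.0605) = 4.888 K/W
R_total = 4.888 K/W
Q = ΔT/R_total = 304/4.888

Q ≈ 62.2 W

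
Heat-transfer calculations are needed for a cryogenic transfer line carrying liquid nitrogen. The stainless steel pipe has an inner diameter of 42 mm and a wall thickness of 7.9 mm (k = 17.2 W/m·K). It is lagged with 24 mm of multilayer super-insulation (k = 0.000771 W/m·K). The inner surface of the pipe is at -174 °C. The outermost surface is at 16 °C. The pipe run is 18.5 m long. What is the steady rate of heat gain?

Radial resistances (cylindrical: R_cond = ln(r_o/r_i)/(2πkL), R_conv = 1/(h·2πrL)):
R_stainless steel pipe wall = ln(28.9/21)/(2π×17.2×18.5) = 1.597×10^-4 K/W
R_multilayer super-insulation = ln(52.9/28.9)/(2π×0.000771×18.5) = 6.746 K/W
R_total = 6.746 K/W
Q = ΔT/R_total = 190/6.746

Q ≈ 28.2 W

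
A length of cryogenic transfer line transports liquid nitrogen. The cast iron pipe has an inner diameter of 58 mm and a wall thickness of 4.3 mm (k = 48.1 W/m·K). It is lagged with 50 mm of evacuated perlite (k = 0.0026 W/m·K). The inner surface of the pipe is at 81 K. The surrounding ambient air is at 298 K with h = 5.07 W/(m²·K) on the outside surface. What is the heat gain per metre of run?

q′ ≈ 3.84 W/m

Treating each annulus and film as a series resistance:
R_cast iron pipe wall = ln(33.3/29)/(2π×48.1×1) = 4.575×10^-4 K/W
R_evacuated perlite = ln(83.3/33.3)/(2π×0.0026×1) = 56.13 K/W
R_outer film = 1/(h_o·2πr_oL) = 1/(5.07×2π×0.0833×1) = 0.3768 K/W
R_total = 56.5 K/W
Q = ΔT/R_total = 217/56.5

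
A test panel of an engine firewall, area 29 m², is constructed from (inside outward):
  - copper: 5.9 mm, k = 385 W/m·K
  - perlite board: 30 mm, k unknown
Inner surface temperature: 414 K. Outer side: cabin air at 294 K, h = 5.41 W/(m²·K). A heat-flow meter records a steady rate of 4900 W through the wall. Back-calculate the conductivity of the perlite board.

k ≈ 0.0571 W/(m·K)

Using the resistance-network approach (series):
R_copper = L/(kA) = 0.0059/(385×29) = 5.284×10^-7 K/W
R_outer film = 1/(h_o·A) = 1/(5.41×29) = 0.006374 K/W
Sum of known resistances R_other = 0.006374 K/W
Total R = ΔT/Q = 120/4900 = 0.02449 K/W
R_perlite board = R_total − R_other = 0.01812 K/W
k = L/(R·A) = 0.03/(0.01812×29)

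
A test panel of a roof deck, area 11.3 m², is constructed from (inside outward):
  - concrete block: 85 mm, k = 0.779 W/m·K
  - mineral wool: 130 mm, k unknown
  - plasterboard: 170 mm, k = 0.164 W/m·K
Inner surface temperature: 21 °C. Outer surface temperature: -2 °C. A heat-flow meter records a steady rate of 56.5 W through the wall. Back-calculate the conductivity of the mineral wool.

Model the wall as resistances in series:
R_concrete block = L/(kA) = 0.085/(0.779×11.3) = 0.009656 K/W
R_plasterboard = L/(kA) = 0.17/(0.164×11.3) = 0.09173 K/W
Sum of known resistances R_other = 0.1014 K/W
Total R = ΔT/Q = 23/56.5 = 0.4071 K/W
R_mineral wool = R_total − R_other = 0.3057 K/W
k = L/(R·A) = 0.13/(0.3057×11.3)

k ≈ 0.0376 W/(m·K)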